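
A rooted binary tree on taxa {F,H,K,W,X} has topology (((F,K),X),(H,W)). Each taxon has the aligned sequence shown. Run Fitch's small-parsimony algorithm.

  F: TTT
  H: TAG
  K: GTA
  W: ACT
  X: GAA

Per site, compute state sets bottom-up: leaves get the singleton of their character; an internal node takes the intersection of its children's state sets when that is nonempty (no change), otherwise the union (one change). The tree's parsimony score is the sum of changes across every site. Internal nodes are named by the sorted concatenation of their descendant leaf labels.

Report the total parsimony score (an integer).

8

site 0, node FK: F={T} ∪ K={G} → {G,T} (+1)
site 0, node FKX: FK={G,T} ∩ X={G} → {G} (+0)
site 0, node HW: H={T} ∪ W={A} → {A,T} (+1)
site 0, node FHKWX: FKX={G} ∪ HW={A,T} → {A,G,T} (+1)
site 1, node FK: F={T} ∩ K={T} → {T} (+0)
site 1, node FKX: FK={T} ∪ X={A} → {A,T} (+1)
site 1, node HW: H={A} ∪ W={C} → {A,C} (+1)
site 1, node FHKWX: FKX={A,T} ∩ HW={A,C} → {A} (+0)
site 2, node FK: F={T} ∪ K={A} → {A,T} (+1)
site 2, node FKX: FK={A,T} ∩ X={A} → {A} (+0)
site 2, node HW: H={G} ∪ W={T} → {G,T} (+1)
site 2, node FHKWX: FKX={A} ∪ HW={G,T} → {A,G,T} (+1)
per-site changes: [3, 2, 3]; total = 8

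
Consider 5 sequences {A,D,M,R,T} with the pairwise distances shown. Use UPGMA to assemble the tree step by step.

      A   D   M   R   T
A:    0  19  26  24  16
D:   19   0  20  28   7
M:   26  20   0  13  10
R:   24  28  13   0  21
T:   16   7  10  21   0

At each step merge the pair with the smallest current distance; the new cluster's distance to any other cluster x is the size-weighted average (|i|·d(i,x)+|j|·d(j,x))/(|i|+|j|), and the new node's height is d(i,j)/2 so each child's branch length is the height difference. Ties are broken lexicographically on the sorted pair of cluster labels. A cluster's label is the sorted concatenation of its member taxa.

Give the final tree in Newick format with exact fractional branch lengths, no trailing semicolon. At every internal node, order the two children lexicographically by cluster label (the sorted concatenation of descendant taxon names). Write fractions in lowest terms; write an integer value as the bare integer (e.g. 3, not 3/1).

((A:35/4,(D:7/2,T:7/2):21/4):2,(M:13/2,R:13/2):17/4)

iteration 1: select D,T (d=7); attach at lengths (7/2, 7/2); label the merged cluster DT
  updated: d(A,DT)=35/2, d(DT,M)=15, d(DT,R)=49/2
iteration 2: select M,R (d=13); attach at lengths (13/2, 13/2); label the merged cluster MR
  updated: d(A,MR)=25, d(DT,MR)=79/4
iteration 3: select A,DT (d=35/2); attach at lengths (35/4, 21/4); label the merged cluster ADT
  updated: d(ADT,MR)=43/2
iteration 4: select ADT,MR (d=43/2); attach at lengths (2, 17/4); label the merged cluster ADMRT
final tree: ((A:35/4,(D:7/2,T:7/2):21/4):2,(M:13/2,R:13/2):17/4)
total length: 161/4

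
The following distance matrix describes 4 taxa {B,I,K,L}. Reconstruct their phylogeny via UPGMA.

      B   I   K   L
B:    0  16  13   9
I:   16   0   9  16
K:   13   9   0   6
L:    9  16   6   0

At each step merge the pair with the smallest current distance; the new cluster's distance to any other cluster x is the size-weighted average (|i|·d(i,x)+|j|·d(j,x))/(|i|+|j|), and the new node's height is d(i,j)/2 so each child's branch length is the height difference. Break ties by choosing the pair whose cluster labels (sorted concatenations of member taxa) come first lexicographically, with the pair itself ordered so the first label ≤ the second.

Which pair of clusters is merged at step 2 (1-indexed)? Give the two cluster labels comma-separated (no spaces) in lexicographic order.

B,KL

iteration 1: select K,L (d=6); attach at lengths (3, 3); label the merged cluster KL
  updated: d(B,KL)=11, d(I,KL)=25/2
iteration 2: select B,KL (d=11); attach at lengths (11/2, 5/2); label the merged cluster BKL
  updated: d(BKL,I)=41/3
iteration 3: select BKL,I (d=41/3); attach at lengths (4/3, 41/6); label the merged cluster BIKL
final tree: ((B:11/2,(K:3,L:3):5/2):4/3,I:41/6)
total length: 133/6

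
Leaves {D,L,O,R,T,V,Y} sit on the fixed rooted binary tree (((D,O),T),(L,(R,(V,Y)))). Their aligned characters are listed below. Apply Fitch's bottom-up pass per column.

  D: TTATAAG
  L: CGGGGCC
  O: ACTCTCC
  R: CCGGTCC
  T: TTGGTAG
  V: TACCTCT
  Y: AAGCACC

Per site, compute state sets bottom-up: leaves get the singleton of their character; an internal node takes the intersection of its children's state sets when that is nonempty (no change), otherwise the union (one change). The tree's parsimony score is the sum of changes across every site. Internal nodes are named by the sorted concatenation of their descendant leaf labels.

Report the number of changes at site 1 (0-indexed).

4

site 0, node DO: D={T} ∪ O={A} → {A,T} (+1)
site 0, node DOT: DO={A,T} ∩ T={T} → {T} (+0)
site 0, node VY: V={T} ∪ Y={A} → {A,T} (+1)
site 0, node RVY: R={C} ∪ VY={A,T} → {A,C,T} (+1)
site 0, node LRVY: L={C} ∩ RVY={A,C,T} → {C} (+0)
site 0, node DLORTVY: DOT={T} ∪ LRVY={C} → {C,T} (+1)
site 1, node DO: D={T} ∪ O={C} → {C,T} (+1)
site 1, node DOT: DO={C,T} ∩ T={T} → {T} (+0)
site 1, node VY: V={A} ∩ Y={A} → {A} (+0)
site 1, node RVY: R={C} ∪ VY={A} → {A,C} (+1)
site 1, node LRVY: L={G} ∪ RVY={A,C} → {A,C,G} (+1)
site 1, node DLORTVY: DOT={T} ∪ LRVY={A,C,G} → {A,C,G,T} (+1)
site 2, node DO: D={A} ∪ O={T} → {A,T} (+1)
site 2, node DOT: DO={A,T} ∪ T={G} → {A,G,T} (+1)
site 2, node VY: V={C} ∪ Y={G} → {C,G} (+1)
site 2, node RVY: R={G} ∩ VY={C,G} → {G} (+0)
site 2, node LRVY: L={G} ∩ RVY={G} → {G} (+0)
site 2, node DLORTVY: DOT={A,G,T} ∩ LRVY={G} → {G} (+0)
site 3, node DO: D={T} ∪ O={C} → {C,T} (+1)
site 3, node DOT: DO={C,T} ∪ T={G} → {C,G,T} (+1)
site 3, node VY: V={C} ∩ Y={C} → {C} (+0)
site 3, node RVY: R={G} ∪ VY={C} → {C,G} (+1)
site 3, node LRVY: L={G} ∩ RVY={C,G} → {G} (+0)
site 3, node DLORTVY: DOT={C,G,T} ∩ LRVY={G} → {G} (+0)
site 4, node DO: D={A} ∪ O={T} → {A,T} (+1)
site 4, node DOT: DO={A,T} ∩ T={T} → {T} (+0)
site 4, node VY: V={T} ∪ Y={A} → {A,T} (+1)
site 4, node RVY: R={T} ∩ VY={A,T} → {T} (+0)
site 4, node LRVY: L={G} ∪ RVY={T} → {G,T} (+1)
site 4, node DLORTVY: DOT={T} ∩ LRVY={G,T} → {T} (+0)
site 5, node DO: D={A} ∪ O={C} → {A,C} (+1)
site 5, node DOT: DO={A,C} ∩ T={A} → {A} (+0)
site 5, node VY: V={C} ∩ Y={C} → {C} (+0)
site 5, node RVY: R={C} ∩ VY={C} → {C} (+0)
site 5, node LRVY: L={C} ∩ RVY={C} → {C} (+0)
site 5, node DLORTVY: DOT={A} ∪ LRVY={C} → {A,C} (+1)
site 6, node DO: D={G} ∪ O={C} → {C,G} (+1)
site 6, node DOT: DO={C,G} ∩ T={G} → {G} (+0)
site 6, node VY: V={T} ∪ Y={C} → {C,T} (+1)
site 6, node RVY: R={C} ∩ VY={C,T} → {C} (+0)
site 6, node LRVY: L={C} ∩ RVY={C} → {C} (+0)
site 6, node DLORTVY: DOT={G} ∪ LRVY={C} → {C,G} (+1)
per-site changes: [4, 4, 3, 3, 3, 2, 3]; total = 22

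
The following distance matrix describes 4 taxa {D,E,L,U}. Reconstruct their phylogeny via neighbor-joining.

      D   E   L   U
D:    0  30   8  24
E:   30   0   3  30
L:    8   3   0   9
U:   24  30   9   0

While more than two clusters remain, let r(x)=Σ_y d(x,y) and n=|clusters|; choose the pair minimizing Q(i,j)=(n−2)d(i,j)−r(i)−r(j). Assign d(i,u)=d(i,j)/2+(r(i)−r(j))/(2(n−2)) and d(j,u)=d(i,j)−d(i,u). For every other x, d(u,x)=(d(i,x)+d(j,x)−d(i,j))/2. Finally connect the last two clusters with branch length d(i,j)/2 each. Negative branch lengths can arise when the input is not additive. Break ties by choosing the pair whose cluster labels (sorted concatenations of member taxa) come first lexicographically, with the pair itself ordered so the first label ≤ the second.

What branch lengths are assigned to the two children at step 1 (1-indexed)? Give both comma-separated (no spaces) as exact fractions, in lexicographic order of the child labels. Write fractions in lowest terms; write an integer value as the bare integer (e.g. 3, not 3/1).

47/4,49/4

1. join D+U (d=24, Q=-77) ⇒ DU; edges |D|=47/4, |U|=49/4
  updated: d(DU,E)=18, d(DU,L)=-7/2
2. join DU+E (d=18, Q=-35/2) ⇒ DEU; edges |DU|=23/4, |E|=49/4
  updated: d(DEU,L)=-37/4
3. join DEU+L (d=-37/4) ⇒ DELU; edges |DEU|=-37/8, |L|=-37/8
final tree: (((D:47/4,U:49/4):23/4,E:49/4):-37/8,L:-37/8)
total length: 131/4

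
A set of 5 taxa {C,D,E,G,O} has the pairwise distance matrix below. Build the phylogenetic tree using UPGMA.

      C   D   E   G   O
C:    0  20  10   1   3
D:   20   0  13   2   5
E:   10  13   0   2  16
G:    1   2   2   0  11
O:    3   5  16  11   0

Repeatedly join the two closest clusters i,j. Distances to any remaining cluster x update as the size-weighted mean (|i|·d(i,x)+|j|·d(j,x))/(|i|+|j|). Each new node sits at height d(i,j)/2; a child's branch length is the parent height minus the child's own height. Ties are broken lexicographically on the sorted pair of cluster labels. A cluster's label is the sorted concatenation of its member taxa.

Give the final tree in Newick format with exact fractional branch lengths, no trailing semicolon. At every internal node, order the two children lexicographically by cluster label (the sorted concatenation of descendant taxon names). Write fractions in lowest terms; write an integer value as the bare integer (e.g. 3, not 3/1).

step 1: merge (C,G) at d=1; branch lengths C→1/2, G→1/2; new cluster CG
  updated: d(CG,D)=11, d(CG,E)=6, d(CG,O)=7
step 2: merge (D,O) at d=5; branch lengths D→5/2, O→5/2; new cluster DO
  updated: d(CG,DO)=9, d(DO,E)=29/2
step 3: merge (CG,E) at d=6; branch lengths CG→5/2, E→3; new cluster CEG
  updated: d(CEG,DO)=65/6
step 4: merge (CEG,DO) at d=65/6; branch lengths CEG→29/12, DO→35/12; new cluster CDEGO
final tree: (((C:1/2,G:1/2):5/2,E:3):29/12,(D:5/2,O:5/2):35/12)
total length: 101/6

(((C:1/2,G:1/2):5/2,E:3):29/12,(D:5/2,O:5/2):35/12)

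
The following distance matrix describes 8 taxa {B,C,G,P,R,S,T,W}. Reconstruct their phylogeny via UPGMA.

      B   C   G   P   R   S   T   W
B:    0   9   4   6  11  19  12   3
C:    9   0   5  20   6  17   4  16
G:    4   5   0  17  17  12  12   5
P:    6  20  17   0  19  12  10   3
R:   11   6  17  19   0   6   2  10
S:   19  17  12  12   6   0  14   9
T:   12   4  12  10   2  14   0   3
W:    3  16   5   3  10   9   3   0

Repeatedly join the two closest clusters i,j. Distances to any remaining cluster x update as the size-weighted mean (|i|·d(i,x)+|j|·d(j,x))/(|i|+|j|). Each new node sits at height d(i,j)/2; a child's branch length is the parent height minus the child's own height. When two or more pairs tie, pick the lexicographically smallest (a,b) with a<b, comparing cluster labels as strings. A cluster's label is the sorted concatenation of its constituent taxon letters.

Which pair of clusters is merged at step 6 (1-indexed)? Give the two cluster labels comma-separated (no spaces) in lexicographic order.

step 1: merge (R,T) at d=2; branch lengths R→1, T→1; new cluster RT
  updated: d(B,RT)=23/2, d(C,RT)=5, d(G,RT)=29/2, d(P,RT)=29/2, d(RT,S)=10, d(RT,W)=13/2
step 2: merge (B,W) at d=3; branch lengths B→3/2, W→3/2; new cluster BW
  updated: d(BW,C)=25/2, d(BW,G)=9/2, d(BW,P)=9/2, d(BW,RT)=9, d(BW,S)=14
step 3: merge (BW,G) at d=9/2; branch lengths BW→3/4, G→9/4; new cluster BGW
  updated: d(BGW,C)=10, d(BGW,P)=26/3, d(BGW,RT)=65/6, d(BGW,S)=40/3
step 4: merge (C,RT) at d=5; branch lengths C→5/2, RT→3/2; new cluster CRT
  updated: d(BGW,CRT)=95/9, d(CRT,P)=49/3, d(CRT,S)=37/3
step 5: merge (BGW,P) at d=26/3; branch lengths BGW→25/12, P→13/3; new cluster BGPW
  updated: d(BGPW,CRT)=12, d(BGPW,S)=13
step 6: merge (BGPW,CRT) at d=12; branch lengths BGPW→5/3, CRT→7/2; new cluster BCGPRTW
  updated: d(BCGPRTW,S)=89/7
step 7: merge (BCGPRTW,S) at d=89/7; branch lengths BCGPRTW→5/14, S→89/14; new cluster BCGPRSTW
final tree: (((((B:3/2,W:3/2):3/4,G:9/4):25/12,P:13/3):5/3,(C:5/2,(R:1,T:1):3/2):7/2):5/14,S:89/14)
total length: 2545/84

BGPW,CRT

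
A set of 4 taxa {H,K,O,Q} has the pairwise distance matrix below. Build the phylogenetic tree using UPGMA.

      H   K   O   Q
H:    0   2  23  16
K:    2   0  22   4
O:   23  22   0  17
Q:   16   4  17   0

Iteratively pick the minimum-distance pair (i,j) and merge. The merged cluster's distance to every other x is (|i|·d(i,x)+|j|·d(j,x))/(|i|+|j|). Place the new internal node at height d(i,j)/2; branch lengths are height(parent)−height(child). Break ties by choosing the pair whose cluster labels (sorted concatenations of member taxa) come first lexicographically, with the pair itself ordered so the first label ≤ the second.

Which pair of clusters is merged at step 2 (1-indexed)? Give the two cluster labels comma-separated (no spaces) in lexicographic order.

HK,Q

step 1: merge (H,K) at d=2; branch lengths H→1, K→1; new cluster HK
  updated: d(HK,O)=45/2, d(HK,Q)=10
step 2: merge (HK,Q) at d=10; branch lengths HK→4, Q→5; new cluster HKQ
  updated: d(HKQ,O)=62/3
step 3: merge (HKQ,O) at d=62/3; branch lengths HKQ→16/3, O→31/3; new cluster HKOQ
final tree: (((H:1,K:1):4,Q:5):16/3,O:31/3)
total length: 80/3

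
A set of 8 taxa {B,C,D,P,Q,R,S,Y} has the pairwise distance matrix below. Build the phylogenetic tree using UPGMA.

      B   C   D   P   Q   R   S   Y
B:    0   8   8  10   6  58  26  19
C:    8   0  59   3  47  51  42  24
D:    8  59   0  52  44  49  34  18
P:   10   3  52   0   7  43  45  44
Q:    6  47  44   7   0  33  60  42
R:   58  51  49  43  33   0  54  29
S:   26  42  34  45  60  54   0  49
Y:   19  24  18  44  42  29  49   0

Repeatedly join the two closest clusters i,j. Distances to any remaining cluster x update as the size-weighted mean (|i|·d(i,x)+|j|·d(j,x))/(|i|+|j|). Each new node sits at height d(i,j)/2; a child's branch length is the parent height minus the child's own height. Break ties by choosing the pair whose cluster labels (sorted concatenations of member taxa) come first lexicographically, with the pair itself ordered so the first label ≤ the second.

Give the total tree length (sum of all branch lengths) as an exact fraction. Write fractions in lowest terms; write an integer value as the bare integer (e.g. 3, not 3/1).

iteration 1: select C,P (d=3); attach at lengths (3/2, 3/2); label the merged cluster CP
  updated: d(B,CP)=9, d(CP,D)=111/2, d(CP,Q)=27, d(CP,R)=47, d(CP,S)=87/2, d(CP,Y)=34
iteration 2: select B,Q (d=6); attach at lengths (3, 3); label the merged cluster BQ
  updated: d(BQ,CP)=18, d(BQ,D)=26, d(BQ,R)=91/2, d(BQ,S)=43, d(BQ,Y)=61/2
iteration 3: select BQ,CP (d=18); attach at lengths (6, 15/2); label the merged cluster BCPQ
  updated: d(BCPQ,D)=163/4, d(BCPQ,R)=185/4, d(BCPQ,S)=173/4, d(BCPQ,Y)=129/4
iteration 4: select D,Y (d=18); attach at lengths (9, 9); label the merged cluster DY
  updated: d(BCPQ,DY)=73/2, d(DY,R)=39, d(DY,S)=83/2
iteration 5: select BCPQ,DY (d=73/2); attach at lengths (37/4, 37/4); label the merged cluster BCDPQY
  updated: d(BCDPQY,R)=263/6, d(BCDPQY,S)=128/3
iteration 6: select BCDPQY,S (d=128/3); attach at lengths (37/12, 64/3); label the merged cluster BCDPQSY
  updated: d(BCDPQSY,R)=317/7
iteration 7: select BCDPQSY,R (d=317/7); attach at lengths (55/42, 317/14); label the merged cluster BCDPQRSY
final tree: (((((B:3,Q:3):6,(C:3/2,P:3/2):15/2):37/4,(D:9,Y:9):37/4):37/12,S:64/3):55/42,R:317/14)
total length: 9019/84

9019/84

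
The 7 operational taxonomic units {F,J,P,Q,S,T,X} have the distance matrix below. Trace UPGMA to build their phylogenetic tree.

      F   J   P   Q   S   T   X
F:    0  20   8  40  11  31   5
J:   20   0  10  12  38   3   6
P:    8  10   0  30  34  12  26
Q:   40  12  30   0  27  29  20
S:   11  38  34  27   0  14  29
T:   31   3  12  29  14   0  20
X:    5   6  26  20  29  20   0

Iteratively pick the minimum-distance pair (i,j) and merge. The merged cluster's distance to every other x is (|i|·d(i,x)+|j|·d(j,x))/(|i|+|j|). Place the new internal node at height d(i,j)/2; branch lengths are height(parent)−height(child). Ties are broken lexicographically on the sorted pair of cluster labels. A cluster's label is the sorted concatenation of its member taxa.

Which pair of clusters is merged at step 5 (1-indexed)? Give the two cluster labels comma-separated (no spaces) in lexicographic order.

FJPTX,S

iteration 1: select J,T (d=3); attach at lengths (3/2, 3/2); label the merged cluster JT
  updated: d(F,JT)=51/2, d(JT,P)=11, d(JT,Q)=41/2, d(JT,S)=26, d(JT,X)=13
iteration 2: select F,X (d=5); attach at lengths (5/2, 5/2); label the merged cluster FX
  updated: d(FX,JT)=77/4, d(FX,P)=17, d(FX,Q)=30, d(FX,S)=20
iteration 3: select JT,P (d=11); attach at lengths (4, 11/2); label the merged cluster JPT
  updated: d(FX,JPT)=37/2, d(JPT,Q)=71/3, d(JPT,S)=86/3
iteration 4: select FX,JPT (d=37/2); attach at lengths (27/4, 15/4); label the merged cluster FJPTX
  updated: d(FJPTX,Q)=131/5, d(FJPTX,S)=126/5
iteration 5: select FJPTX,S (d=126/5); attach at lengths (67/20, 63/5); label the merged cluster FJPSTX
  updated: d(FJPSTX,Q)=79/3
iteration 6: select FJPSTX,Q (d=79/3); attach at lengths (17/30, 79/6); label the merged cluster FJPQSTX
final tree: ((((F:5/2,X:5/2):27/4,((J:3/2,T:3/2):4,P:11/2):15/4):67/20,S:63/5):17/30,Q:79/6)
total length: 3461/60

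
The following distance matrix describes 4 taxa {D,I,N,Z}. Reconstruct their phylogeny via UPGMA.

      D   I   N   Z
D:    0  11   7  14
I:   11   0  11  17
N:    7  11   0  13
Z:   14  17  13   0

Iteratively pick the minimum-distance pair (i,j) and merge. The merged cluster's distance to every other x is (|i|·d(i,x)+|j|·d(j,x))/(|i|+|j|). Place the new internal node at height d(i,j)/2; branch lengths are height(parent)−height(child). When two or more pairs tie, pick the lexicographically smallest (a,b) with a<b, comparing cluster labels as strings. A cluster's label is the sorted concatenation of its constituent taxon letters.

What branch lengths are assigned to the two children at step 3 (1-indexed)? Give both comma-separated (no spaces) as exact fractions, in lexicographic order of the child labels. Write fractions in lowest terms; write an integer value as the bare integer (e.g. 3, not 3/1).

11/6,22/3

step 1: merge (D,N) at d=7; branch lengths D→7/2, N→7/2; new cluster DN
  updated: d(DN,I)=11, d(DN,Z)=27/2
step 2: merge (DN,I) at d=11; branch lengths DN→2, I→11/2; new cluster DIN
  updated: d(DIN,Z)=44/3
step 3: merge (DIN,Z) at d=44/3; branch lengths DIN→11/6, Z→22/3; new cluster DINZ
final tree: (((D:7/2,N:7/2):2,I:11/2):11/6,Z:22/3)
total length: 71/3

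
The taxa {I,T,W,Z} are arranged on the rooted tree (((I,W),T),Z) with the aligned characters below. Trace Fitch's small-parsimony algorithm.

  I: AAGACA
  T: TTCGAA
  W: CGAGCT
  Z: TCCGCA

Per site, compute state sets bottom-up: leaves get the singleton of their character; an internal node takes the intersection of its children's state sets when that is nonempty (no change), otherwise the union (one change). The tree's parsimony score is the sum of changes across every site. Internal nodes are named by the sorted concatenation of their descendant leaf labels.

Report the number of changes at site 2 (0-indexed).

[col 0] IW: children I:{A}, W:{C} ∪→ {A,C}; cost 1
[col 0] ITW: children IW:{A,C}, T:{T} ∪→ {A,C,T}; cost 1
[col 0] ITWZ: children ITW:{A,C,T}, Z:{T} ∩→ {T}; cost 0
[col 1] IW: children I:{A}, W:{G} ∪→ {A,G}; cost 1
[col 1] ITW: children IW:{A,G}, T:{T} ∪→ {A,G,T}; cost 1
[col 1] ITWZ: children ITW:{A,G,T}, Z:{C} ∪→ {A,C,G,T}; cost 1
[col 2] IW: children I:{G}, W:{A} ∪→ {A,G}; cost 1
[col 2] ITW: children IW:{A,G}, T:{C} ∪→ {A,C,G}; cost 1
[col 2] ITWZ: children ITW:{A,C,G}, Z:{C} ∩→ {C}; cost 0
[col 3] IW: children I:{A}, W:{G} ∪→ {A,G}; cost 1
[col 3] ITW: children IW:{A,G}, T:{G} ∩→ {G}; cost 0
[col 3] ITWZ: children ITW:{G}, Z:{G} ∩→ {G}; cost 0
[col 4] IW: children I:{C}, W:{C} ∩→ {C}; cost 0
[col 4] ITW: children IW:{C}, T:{A} ∪→ {A,C}; cost 1
[col 4] ITWZ: children ITW:{A,C}, Z:{C} ∩→ {C}; cost 0
[col 5] IW: children I:{A}, W:{T} ∪→ {A,T}; cost 1
[col 5] ITW: children IW:{A,T}, T:{A} ∩→ {A}; cost 0
[col 5] ITWZ: children ITW:{A}, Z:{A} ∩→ {A}; cost 0
per-site changes: [2, 3, 2, 1, 1, 1]; total = 10

2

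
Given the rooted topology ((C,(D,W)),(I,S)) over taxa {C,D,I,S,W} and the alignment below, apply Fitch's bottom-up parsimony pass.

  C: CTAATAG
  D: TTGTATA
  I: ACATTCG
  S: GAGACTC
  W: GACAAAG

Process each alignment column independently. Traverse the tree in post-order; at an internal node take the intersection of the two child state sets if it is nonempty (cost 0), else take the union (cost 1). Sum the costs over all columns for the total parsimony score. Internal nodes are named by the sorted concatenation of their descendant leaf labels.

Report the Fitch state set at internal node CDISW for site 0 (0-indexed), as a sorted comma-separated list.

DW@0: {T} ∪ {G} = {G,T} (union, +1)
CDW@0: {C} ∪ {G,T} = {C,G,T} (union, +1)
IS@0: {A} ∪ {G} = {A,G} (union, +1)
CDISW@0: {C,G,T} ∩ {A,G} = {G} (intersection, +0)
DW@1: {T} ∪ {A} = {A,T} (union, +1)
CDW@1: {T} ∩ {A,T} = {T} (intersection, +0)
IS@1: {C} ∪ {A} = {A,C} (union, +1)
CDISW@1: {T} ∪ {A,C} = {A,C,T} (union, +1)
DW@2: {G} ∪ {C} = {C,G} (union, +1)
CDW@2: {A} ∪ {C,G} = {A,C,G} (union, +1)
IS@2: {A} ∪ {G} = {A,G} (union, +1)
CDISW@2: {A,C,G} ∩ {A,G} = {A,G} (intersection, +0)
DW@3: {T} ∪ {A} = {A,T} (union, +1)
CDW@3: {A} ∩ {A,T} = {A} (intersection, +0)
IS@3: {T} ∪ {A} = {A,T} (union, +1)
CDISW@3: {A} ∩ {A,T} = {A} (intersection, +0)
DW@4: {A} ∩ {A} = {A} (intersection, +0)
CDW@4: {T} ∪ {A} = {A,T} (union, +1)
IS@4: {T} ∪ {C} = {C,T} (union, +1)
CDISW@4: {A,T} ∩ {C,T} = {T} (intersection, +0)
DW@5: {T} ∪ {A} = {A,T} (union, +1)
CDW@5: {A} ∩ {A,T} = {A} (intersection, +0)
IS@5: {C} ∪ {T} = {C,T} (union, +1)
CDISW@5: {A} ∪ {C,T} = {A,C,T} (union, +1)
DW@6: {A} ∪ {G} = {A,G} (union, +1)
CDW@6: {G} ∩ {A,G} = {G} (intersection, +0)
IS@6: {G} ∪ {C} = {C,G} (union, +1)
CDISW@6: {G} ∩ {C,G} = {G} (intersection, +0)
per-site changes: [3, 3, 3, 2, 2, 3, 2]; total = 18

G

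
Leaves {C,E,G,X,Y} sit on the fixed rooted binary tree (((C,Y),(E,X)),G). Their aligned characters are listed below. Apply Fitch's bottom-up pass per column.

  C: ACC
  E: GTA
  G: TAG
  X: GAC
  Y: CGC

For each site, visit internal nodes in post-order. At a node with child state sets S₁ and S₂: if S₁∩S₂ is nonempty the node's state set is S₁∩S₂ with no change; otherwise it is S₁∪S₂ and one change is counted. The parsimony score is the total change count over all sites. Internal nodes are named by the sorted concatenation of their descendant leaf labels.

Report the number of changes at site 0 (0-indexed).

[col 0] CY: children C:{A}, Y:{C} ∪→ {A,C}; cost 1
[col 0] EX: children E:{G}, X:{G} ∩→ {G}; cost 0
[col 0] CEXY: children CY:{A,C}, EX:{G} ∪→ {A,C,G}; cost 1
[col 0] CEGXY: children CEXY:{A,C,G}, G:{T} ∪→ {A,C,G,T}; cost 1
[col 1] CY: children C:{C}, Y:{G} ∪→ {C,G}; cost 1
[col 1] EX: children E:{T}, X:{A} ∪→ {A,T}; cost 1
[col 1] CEXY: children CY:{C,G}, EX:{A,T} ∪→ {A,C,G,T}; cost 1
[col 1] CEGXY: children CEXY:{A,C,G,T}, G:{A} ∩→ {A}; cost 0
[col 2] CY: children C:{C}, Y:{C} ∩→ {C}; cost 0
[col 2] EX: children E:{A}, X:{C} ∪→ {A,C}; cost 1
[col 2] CEXY: children CY:{C}, EX:{A,C} ∩→ {C}; cost 0
[col 2] CEGXY: children CEXY:{C}, G:{G} ∪→ {C,G}; cost 1
per-site changes: [3, 3, 2]; total = 8

3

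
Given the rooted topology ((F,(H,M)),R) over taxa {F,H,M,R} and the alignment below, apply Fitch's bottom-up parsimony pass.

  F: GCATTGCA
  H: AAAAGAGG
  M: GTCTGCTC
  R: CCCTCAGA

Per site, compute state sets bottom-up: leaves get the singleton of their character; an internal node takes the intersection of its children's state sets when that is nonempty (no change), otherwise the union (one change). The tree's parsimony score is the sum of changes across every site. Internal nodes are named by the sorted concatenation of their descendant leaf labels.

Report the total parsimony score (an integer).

15

site 0, node HM: H={A} ∪ M={G} → {A,G} (+1)
site 0, node FHM: F={G} ∩ HM={A,G} → {G} (+0)
site 0, node FHMR: FHM={G} ∪ R={C} → {C,G} (+1)
site 1, node HM: H={A} ∪ M={T} → {A,T} (+1)
site 1, node FHM: F={C} ∪ HM={A,T} → {A,C,T} (+1)
site 1, node FHMR: FHM={A,C,T} ∩ R={C} → {C} (+0)
site 2, node HM: H={A} ∪ M={C} → {A,C} (+1)
site 2, node FHM: F={A} ∩ HM={A,C} → {A} (+0)
site 2, node FHMR: FHM={A} ∪ R={C} → {A,C} (+1)
site 3, node HM: H={A} ∪ M={T} → {A,T} (+1)
site 3, node FHM: F={T} ∩ HM={A,T} → {T} (+0)
site 3, node FHMR: FHM={T} ∩ R={T} → {T} (+0)
site 4, node HM: H={G} ∩ M={G} → {G} (+0)
site 4, node FHM: F={T} ∪ HM={G} → {G,T} (+1)
site 4, node FHMR: FHM={G,T} ∪ R={C} → {C,G,T} (+1)
site 5, node HM: H={A} ∪ M={C} → {A,C} (+1)
site 5, node FHM: F={G} ∪ HM={A,C} → {A,C,G} (+1)
site 5, node FHMR: FHM={A,C,G} ∩ R={A} → {A} (+0)
site 6, node HM: H={G} ∪ M={T} → {G,T} (+1)
site 6, node FHM: F={C} ∪ HM={G,T} → {C,G,T} (+1)
site 6, node FHMR: FHM={C,G,T} ∩ R={G} → {G} (+0)
site 7, node HM: H={G} ∪ M={C} → {C,G} (+1)
site 7, node FHM: F={A} ∪ HM={C,G} → {A,C,G} (+1)
site 7, node FHMR: FHM={A,C,G} ∩ R={A} → {A} (+0)
per-site changes: [2, 2, 2, 1, 2, 2, 2, 2]; total = 15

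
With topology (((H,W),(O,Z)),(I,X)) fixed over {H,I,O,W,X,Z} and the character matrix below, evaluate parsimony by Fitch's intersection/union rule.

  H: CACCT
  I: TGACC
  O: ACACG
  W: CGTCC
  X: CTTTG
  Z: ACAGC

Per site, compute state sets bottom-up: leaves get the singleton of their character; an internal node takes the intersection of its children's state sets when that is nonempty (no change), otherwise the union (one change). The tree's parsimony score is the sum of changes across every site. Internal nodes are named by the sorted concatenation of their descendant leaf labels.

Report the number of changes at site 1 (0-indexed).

site 0, node HW: H={C} ∩ W={C} → {C} (+0)
site 0, node OZ: O={A} ∩ Z={A} → {A} (+0)
site 0, node HOWZ: HW={C} ∪ OZ={A} → {A,C} (+1)
site 0, node IX: I={T} ∪ X={C} → {C,T} (+1)
site 0, node HIOWXZ: HOWZ={A,C} ∩ IX={C,T} → {C} (+0)
site 1, node HW: H={A} ∪ W={G} → {A,G} (+1)
site 1, node OZ: O={C} ∩ Z={C} → {C} (+0)
site 1, node HOWZ: HW={A,G} ∪ OZ={C} → {A,C,G} (+1)
site 1, node IX: I={G} ∪ X={T} → {G,T} (+1)
site 1, node HIOWXZ: HOWZ={A,C,G} ∩ IX={G,T} → {G} (+0)
site 2, node HW: H={C} ∪ W={T} → {C,T} (+1)
site 2, node OZ: O={A} ∩ Z={A} → {A} (+0)
site 2, node HOWZ: HW={C,T} ∪ OZ={A} → {A,C,T} (+1)
site 2, node IX: I={A} ∪ X={T} → {A,T} (+1)
site 2, node HIOWXZ: HOWZ={A,C,T} ∩ IX={A,T} → {A,T} (+0)
site 3, node HW: H={C} ∩ W={C} → {C} (+0)
site 3, node OZ: O={C} ∪ Z={G} → {C,G} (+1)
site 3, node HOWZ: HW={C} ∩ OZ={C,G} → {C} (+0)
site 3, node IX: I={C} ∪ X={T} → {C,T} (+1)
site 3, node HIOWXZ: HOWZ={C} ∩ IX={C,T} → {C} (+0)
site 4, node HW: H={T} ∪ W={C} → {C,T} (+1)
site 4, node OZ: O={G} ∪ Z={C} → {C,G} (+1)
site 4, node HOWZ: HW={C,T} ∩ OZ={C,G} → {C} (+0)
site 4, node IX: I={C} ∪ X={G} → {C,G} (+1)
site 4, node HIOWXZ: HOWZ={C} ∩ IX={C,G} → {C} (+0)
per-site changes: [2, 3, 3, 2, 3]; total = 13

3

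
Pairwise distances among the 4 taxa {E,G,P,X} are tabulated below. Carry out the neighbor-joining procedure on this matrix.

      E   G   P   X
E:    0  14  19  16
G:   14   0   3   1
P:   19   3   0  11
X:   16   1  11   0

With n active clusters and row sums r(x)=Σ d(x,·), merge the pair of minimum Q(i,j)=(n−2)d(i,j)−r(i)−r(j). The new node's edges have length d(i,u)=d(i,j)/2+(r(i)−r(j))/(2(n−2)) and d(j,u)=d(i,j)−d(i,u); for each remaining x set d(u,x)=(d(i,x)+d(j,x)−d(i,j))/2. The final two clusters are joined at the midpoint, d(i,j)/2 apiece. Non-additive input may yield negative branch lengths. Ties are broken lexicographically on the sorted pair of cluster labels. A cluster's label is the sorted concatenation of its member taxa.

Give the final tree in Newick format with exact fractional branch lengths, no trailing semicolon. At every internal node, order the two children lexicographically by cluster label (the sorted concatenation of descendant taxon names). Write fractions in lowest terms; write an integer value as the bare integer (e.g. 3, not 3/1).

step 1: merge (E,X) at d=16, Q=-45; branch lengths E→53/4, X→11/4; new cluster EX
  updated: d(EX,G)=-1/2, d(EX,P)=7
step 2: merge (EX,G) at d=-1/2, Q=-19/2; branch lengths EX→7/4, G→-9/4; new cluster EGX
  updated: d(EGX,P)=21/4
step 3: merge (EGX,P) at d=21/4; branch lengths EGX→21/8, P→21/8; new cluster EGPX
final tree: (((E:53/4,X:11/4):7/4,G:-9/4):21/8,P:21/8)
total length: 83/4

(((E:53/4,X:11/4):7/4,G:-9/4):21/8,P:21/8)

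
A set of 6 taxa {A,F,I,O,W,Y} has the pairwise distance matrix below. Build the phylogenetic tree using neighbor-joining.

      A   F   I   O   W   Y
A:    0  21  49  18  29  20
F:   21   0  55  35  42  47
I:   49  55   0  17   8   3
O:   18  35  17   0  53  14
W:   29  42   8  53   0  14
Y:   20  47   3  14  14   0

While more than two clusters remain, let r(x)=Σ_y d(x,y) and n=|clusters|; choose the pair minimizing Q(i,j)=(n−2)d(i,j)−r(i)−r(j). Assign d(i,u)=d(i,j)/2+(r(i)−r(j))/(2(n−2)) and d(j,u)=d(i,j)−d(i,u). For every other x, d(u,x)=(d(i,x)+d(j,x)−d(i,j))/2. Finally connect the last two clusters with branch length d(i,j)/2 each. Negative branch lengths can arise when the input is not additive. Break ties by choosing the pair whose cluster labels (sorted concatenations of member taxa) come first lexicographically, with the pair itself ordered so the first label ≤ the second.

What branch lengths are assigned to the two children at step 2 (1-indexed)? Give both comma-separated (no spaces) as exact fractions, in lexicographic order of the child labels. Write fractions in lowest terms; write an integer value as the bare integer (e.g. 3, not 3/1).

107/12,85/12

iteration 1: select A,F (d=21, Q=-253); attach at lengths (21/8, 147/8); label the merged cluster AF
  updated: d(AF,I)=83/2, d(AF,O)=16, d(AF,W)=25, d(AF,Y)=23
iteration 2: select AF,O (d=16, Q=-315/2); attach at lengths (107/12, 85/12); label the merged cluster AFO
  updated: d(AFO,I)=85/4, d(AFO,W)=31, d(AFO,Y)=21/2
iteration 3: select AFO,Y (d=21/2, Q=-277/4); attach at lengths (225/16, -57/16); label the merged cluster AFOY
  updated: d(AFOY,I)=55/8, d(AFOY,W)=69/4
iteration 4: select AFOY,I (d=55/8, Q=-257/8); attach at lengths (129/16, -19/16); label the merged cluster AFIOY
  updated: d(AFIOY,W)=147/16
iteration 5: select AFIOY,W (d=147/16); attach at lengths (147/32, 147/32); label the merged cluster AFIOWY
final tree: (((((A:21/8,F:147/8):107/12,O:85/12):225/16,Y:-57/16):129/16,I:-19/16):147/32,W:147/32)
total length: 1017/16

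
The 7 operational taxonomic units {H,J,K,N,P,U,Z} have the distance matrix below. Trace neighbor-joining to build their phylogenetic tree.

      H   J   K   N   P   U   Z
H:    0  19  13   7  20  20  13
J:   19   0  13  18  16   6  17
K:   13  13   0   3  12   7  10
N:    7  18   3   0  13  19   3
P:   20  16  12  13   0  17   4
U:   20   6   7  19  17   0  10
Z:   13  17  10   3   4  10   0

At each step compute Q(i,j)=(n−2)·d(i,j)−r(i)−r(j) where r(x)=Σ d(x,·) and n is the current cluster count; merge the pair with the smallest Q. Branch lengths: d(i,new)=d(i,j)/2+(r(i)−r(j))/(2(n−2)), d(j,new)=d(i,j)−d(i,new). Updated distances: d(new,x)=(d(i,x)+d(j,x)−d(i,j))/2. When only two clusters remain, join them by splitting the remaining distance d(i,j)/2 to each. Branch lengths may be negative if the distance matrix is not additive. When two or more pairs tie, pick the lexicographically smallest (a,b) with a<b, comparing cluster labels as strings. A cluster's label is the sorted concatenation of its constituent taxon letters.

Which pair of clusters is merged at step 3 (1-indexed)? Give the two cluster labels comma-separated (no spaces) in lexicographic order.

H,N

iteration 1: select J,U (d=6, Q=-138); attach at lengths (4, 2); label the merged cluster JU
  updated: d(H,JU)=33/2, d(JU,K)=7, d(JU,N)=31/2, d(JU,P)=27/2, d(JU,Z)=21/2
iteration 2: select P,Z (d=4, Q=-87); attach at lengths (19/4, -3/4); label the merged cluster PZ
  updated: d(H,PZ)=29/2, d(JU,PZ)=10, d(K,PZ)=9, d(N,PZ)=6
iteration 3: select H,N (d=7, Q=-123/2); attach at lengths (27/4, 1/4); label the merged cluster HN
  updated: d(HN,JU)=25/2, d(HN,K)=9/2, d(HN,PZ)=27/4
iteration 4: select HN,PZ (d=27/4, Q=-36); attach at lengths (23/8, 31/8); label the merged cluster HNPZ
  updated: d(HNPZ,JU)=63/8, d(HNPZ,K)=27/8
iteration 5: select HNPZ,JU (d=63/8, Q=-73/4); attach at lengths (17/8, 23/4); label the merged cluster HJNPUZ
  updated: d(HJNPUZ,K)=5/4
iteration 6: select HJNPUZ,K (d=5/4); attach at lengths (5/8, 5/8); label the merged cluster HJKNPUZ
final tree: ((((H:27/4,N:1/4):23/8,(P:19/4,Z:-3/4):31/8):17/8,(J:4,U:2):23/4):5/8,K:5/8)
total length: 263/8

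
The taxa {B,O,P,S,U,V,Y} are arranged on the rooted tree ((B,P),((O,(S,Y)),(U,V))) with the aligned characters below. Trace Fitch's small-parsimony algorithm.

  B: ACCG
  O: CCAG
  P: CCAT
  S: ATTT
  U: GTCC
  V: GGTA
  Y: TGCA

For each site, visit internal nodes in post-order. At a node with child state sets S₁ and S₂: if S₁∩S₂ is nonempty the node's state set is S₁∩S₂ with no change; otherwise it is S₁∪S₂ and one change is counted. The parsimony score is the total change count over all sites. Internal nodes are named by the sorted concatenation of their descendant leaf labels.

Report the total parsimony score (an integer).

site 0, node BP: B={A} ∪ P={C} → {A,C} (+1)
site 0, node SY: S={A} ∪ Y={T} → {A,T} (+1)
site 0, node OSY: O={C} ∪ SY={A,T} → {A,C,T} (+1)
site 0, node UV: U={G} ∩ V={G} → {G} (+0)
site 0, node OSUVY: OSY={A,C,T} ∪ UV={G} → {A,C,G,T} (+1)
site 0, node BOPSUVY: BP={A,C} ∩ OSUVY={A,C,G,T} → {A,C} (+0)
site 1, node BP: B={C} ∩ P={C} → {C} (+0)
site 1, node SY: S={T} ∪ Y={G} → {G,T} (+1)
site 1, node OSY: O={C} ∪ SY={G,T} → {C,G,T} (+1)
site 1, node UV: U={T} ∪ V={G} → {G,T} (+1)
site 1, node OSUVY: OSY={C,G,T} ∩ UV={G,T} → {G,T} (+0)
site 1, node BOPSUVY: BP={C} ∪ OSUVY={G,T} → {C,G,T} (+1)
site 2, node BP: B={C} ∪ P={A} → {A,C} (+1)
site 2, node SY: S={T} ∪ Y={C} → {C,T} (+1)
site 2, node OSY: O={A} ∪ SY={C,T} → {A,C,T} (+1)
site 2, node UV: U={C} ∪ V={T} → {C,T} (+1)
site 2, node OSUVY: OSY={A,C,T} ∩ UV={C,T} → {C,T} (+0)
site 2, node BOPSUVY: BP={A,C} ∩ OSUVY={C,T} → {C} (+0)
site 3, node BP: B={G} ∪ P={T} → {G,T} (+1)
site 3, node SY: S={T} ∪ Y={A} → {A,T} (+1)
site 3, node OSY: O={G} ∪ SY={A,T} → {A,G,T} (+1)
site 3, node UV: U={C} ∪ V={A} → {A,C} (+1)
site 3, node OSUVY: OSY={A,G,T} ∩ UV={A,C} → {A} (+0)
site 3, node BOPSUVY: BP={G,T} ∪ OSUVY={A} → {A,G,T} (+1)
per-site changes: [4, 4, 4, 5]; total = 17

17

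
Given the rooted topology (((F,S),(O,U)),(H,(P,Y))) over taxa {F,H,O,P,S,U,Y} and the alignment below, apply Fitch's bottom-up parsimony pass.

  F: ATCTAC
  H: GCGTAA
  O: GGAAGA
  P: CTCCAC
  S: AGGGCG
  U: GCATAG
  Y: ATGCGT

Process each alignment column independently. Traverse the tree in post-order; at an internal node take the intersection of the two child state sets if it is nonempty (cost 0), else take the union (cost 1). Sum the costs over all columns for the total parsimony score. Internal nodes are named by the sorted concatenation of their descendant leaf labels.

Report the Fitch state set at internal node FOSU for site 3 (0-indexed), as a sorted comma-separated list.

[col 0] FS: children F:{A}, S:{A} ∩→ {A}; cost 0
[col 0] OU: children O:{G}, U:{G} ∩→ {G}; cost 0
[col 0] FOSU: children FS:{A}, OU:{G} ∪→ {A,G}; cost 1
[col 0] PY: children P:{C}, Y:{A} ∪→ {A,C}; cost 1
[col 0] HPY: children H:{G}, PY:{A,C} ∪→ {A,C,G}; cost 1
[col 0] FHOPSUY: children FOSU:{A,G}, HPY:{A,C,G} ∩→ {A,G}; cost 0
[col 1] FS: children F:{T}, S:{G} ∪→ {G,T}; cost 1
[col 1] OU: children O:{G}, U:{C} ∪→ {C,G}; cost 1
[col 1] FOSU: children FS:{G,T}, OU:{C,G} ∩→ {G}; cost 0
[col 1] PY: children P:{T}, Y:{T} ∩→ {T}; cost 0
[col 1] HPY: children H:{C}, PY:{T} ∪→ {C,T}; cost 1
[col 1] FHOPSUY: children FOSU:{G}, HPY:{C,T} ∪→ {C,G,T}; cost 1
[col 2] FS: children F:{C}, S:{G} ∪→ {C,G}; cost 1
[col 2] OU: children O:{A}, U:{A} ∩→ {A}; cost 0
[col 2] FOSU: children FS:{C,G}, OU:{A} ∪→ {A,C,G}; cost 1
[col 2] PY: children P:{C}, Y:{G} ∪→ {C,G}; cost 1
[col 2] HPY: children H:{G}, PY:{C,G} ∩→ {G}; cost 0
[col 2] FHOPSUY: children FOSU:{A,C,G}, HPY:{G} ∩→ {G}; cost 0
[col 3] FS: children F:{T}, S:{G} ∪→ {G,T}; cost 1
[col 3] OU: children O:{A}, U:{T} ∪→ {A,T}; cost 1
[col 3] FOSU: children FS:{G,T}, OU:{A,T} ∩→ {T}; cost 0
[col 3] PY: children P:{C}, Y:{C} ∩→ {C}; cost 0
[col 3] HPY: children H:{T}, PY:{C} ∪→ {C,T}; cost 1
[col 3] FHOPSUY: children FOSU:{T}, HPY:{C,T} ∩→ {T}; cost 0
[col 4] FS: children F:{A}, S:{C} ∪→ {A,C}; cost 1
[col 4] OU: children O:{G}, U:{A} ∪→ {A,G}; cost 1
[col 4] FOSU: children FS:{A,C}, OU:{A,G} ∩→ {A}; cost 0
[col 4] PY: children P:{A}, Y:{G} ∪→ {A,G}; cost 1
[col 4] HPY: children H:{A}, PY:{A,G} ∩→ {A}; cost 0
[col 4] FHOPSUY: children FOSU:{A}, HPY:{A} ∩→ {A}; cost 0
[col 5] FS: children F:{C}, S:{G} ∪→ {C,G}; cost 1
[col 5] OU: children O:{A}, U:{G} ∪→ {A,G}; cost 1
[col 5] FOSU: children FS:{C,G}, OU:{A,G} ∩→ {G}; cost 0
[col 5] PY: children P:{C}, Y:{T} ∪→ {C,T}; cost 1
[col 5] HPY: children H:{A}, PY:{C,T} ∪→ {A,C,T}; cost 1
[col 5] FHOPSUY: children FOSU:{G}, HPY:{A,C,T} ∪→ {A,C,G,T}; cost 1
per-site changes: [3, 4, 3, 3, 3, 5]; total = 21

T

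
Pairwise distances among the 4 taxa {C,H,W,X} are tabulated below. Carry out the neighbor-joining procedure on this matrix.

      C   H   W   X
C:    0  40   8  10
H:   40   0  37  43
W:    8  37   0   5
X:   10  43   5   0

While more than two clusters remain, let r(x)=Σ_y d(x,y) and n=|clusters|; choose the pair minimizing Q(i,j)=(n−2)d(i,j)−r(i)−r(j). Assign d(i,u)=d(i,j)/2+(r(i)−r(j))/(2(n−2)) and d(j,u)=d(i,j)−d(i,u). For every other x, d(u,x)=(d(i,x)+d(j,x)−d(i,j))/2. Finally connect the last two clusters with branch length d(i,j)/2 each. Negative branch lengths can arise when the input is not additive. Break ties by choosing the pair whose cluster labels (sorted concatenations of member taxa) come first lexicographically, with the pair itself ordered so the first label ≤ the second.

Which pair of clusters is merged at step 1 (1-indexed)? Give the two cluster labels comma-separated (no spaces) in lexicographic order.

iteration 1: select C,H (d=40, Q=-98); attach at lengths (9/2, 71/2); label the merged cluster CH
  updated: d(CH,W)=5/2, d(CH,X)=13/2
iteration 2: select CH,W (d=5/2, Q=-14); attach at lengths (2, 1/2); label the merged cluster CHW
  updated: d(CHW,X)=9/2
iteration 3: select CHW,X (d=9/2); attach at lengths (9/4, 9/4); label the merged cluster CHWX
final tree: (((C:9/2,H:71/2):2,W:1/2):9/4,X:9/4)
total length: 47

C,H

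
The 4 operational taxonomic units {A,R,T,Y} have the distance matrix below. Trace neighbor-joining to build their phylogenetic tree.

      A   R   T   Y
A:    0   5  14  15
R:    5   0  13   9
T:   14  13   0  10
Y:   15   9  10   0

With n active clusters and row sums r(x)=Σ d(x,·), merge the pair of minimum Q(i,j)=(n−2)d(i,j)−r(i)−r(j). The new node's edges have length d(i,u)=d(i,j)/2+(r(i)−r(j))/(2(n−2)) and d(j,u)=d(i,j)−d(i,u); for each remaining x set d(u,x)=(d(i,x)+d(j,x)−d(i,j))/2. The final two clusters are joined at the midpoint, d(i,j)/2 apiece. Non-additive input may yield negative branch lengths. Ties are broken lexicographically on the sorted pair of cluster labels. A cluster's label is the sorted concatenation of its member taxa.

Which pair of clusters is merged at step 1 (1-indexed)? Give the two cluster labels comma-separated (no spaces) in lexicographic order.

1. join A+R (d=5, Q=-51) ⇒ AR; edges |A|=17/4, |R|=3/4
  updated: d(AR,T)=11, d(AR,Y)=19/2
2. join AR+T (d=11, Q=-61/2) ⇒ ART; edges |AR|=21/4, |T|=23/4
  updated: d(ART,Y)=17/4
3. join ART+Y (d=17/4) ⇒ ARTY; edges |ART|=17/8, |Y|=17/8
final tree: (((A:17/4,R:3/4):21/4,T:23/4):17/8,Y:17/8)
total length: 81/4

A,R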